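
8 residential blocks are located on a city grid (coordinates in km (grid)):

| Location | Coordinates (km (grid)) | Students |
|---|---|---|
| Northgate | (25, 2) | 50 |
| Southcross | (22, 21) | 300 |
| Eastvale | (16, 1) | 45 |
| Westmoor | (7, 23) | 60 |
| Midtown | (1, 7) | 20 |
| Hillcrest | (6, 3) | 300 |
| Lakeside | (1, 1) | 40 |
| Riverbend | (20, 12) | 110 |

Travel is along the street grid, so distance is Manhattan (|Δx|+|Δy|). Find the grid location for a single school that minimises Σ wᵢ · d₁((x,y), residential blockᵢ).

(16, 12)

Manhattan distance separates: Σwᵢ(|x−xᵢ|+|y−yᵢ|) = Σwᵢ|x−xᵢ| + Σwᵢ|y−yᵢ|, so x and y are optimised independently as 1-D weighted medians.
Total weight W = 925; half = 462.5.
x-coordinate, sorted with cumulative weight:
  x=1 (Midtown, w=20) cum 20
  x=1 (Lakeside, w=40) cum 60
  x=6 (Hillcrest, w=300) cum 360
  x=7 (Westmoor, w=60) cum 420
  x=16 (Eastvale, w=45) cum 465  ← median
  x=20 (Riverbend, w=110) cum 575
  x=22 (Southcross, w=300) cum 875
  x=25 (Northgate, w=50) cum 925
⇒ x* = 16
y-coordinate, sorted with cumulative weight:
  y=1 (Eastvale, w=45) cum 45
  y=1 (Lakeside, w=40) cum 85
  y=2 (Northgate, w=50) cum 135
  y=3 (Hillcrest, w=300) cum 435
  y=7 (Midtown, w=20) cum 455
  y=12 (Riverbend, w=110) cum 565  ← median
  y=21 (Southcross, w=300) cum 865
  y=23 (Westmoor, w=60) cum 925
⇒ y* = 12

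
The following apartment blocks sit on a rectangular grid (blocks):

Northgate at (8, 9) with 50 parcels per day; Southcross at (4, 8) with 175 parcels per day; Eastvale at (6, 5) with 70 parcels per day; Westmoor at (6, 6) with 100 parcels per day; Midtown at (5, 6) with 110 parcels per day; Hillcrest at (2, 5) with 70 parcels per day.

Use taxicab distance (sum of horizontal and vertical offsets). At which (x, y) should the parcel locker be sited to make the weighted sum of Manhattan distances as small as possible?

Manhattan distance separates: Σwᵢ(|x−xᵢ|+|y−yᵢ|) = Σwᵢ|x−xᵢ| + Σwᵢ|y−yᵢ|, so x and y are optimised independently as 1-D weighted medians.
Total weight W = 575; half = 287.5.
x-coordinate, sorted with cumulative weight:
  x=2 (Hillcrest, w=70) cum 70
  x=4 (Southcross, w=175) cum 245
  x=5 (Midtown, w=110) cum 355  ← median
  x=6 (Eastvale, w=70) cum 425
  x=6 (Westmoor, w=100) cum 525
  x=8 (Northgate, w=50) cum 575
⇒ x* = 5
y-coordinate, sorted with cumulative weight:
  y=5 (Eastvale, w=70) cum 70
  y=5 (Hillcrest, w=70) cum 140
  y=6 (Westmoor, w=100) cum 240
  y=6 (Midtown, w=110) cum 350  ← median
  y=8 (Southcross, w=175) cum 525
  y=9 (Northgate, w=50) cum 575
⇒ y* = 6

(5, 6)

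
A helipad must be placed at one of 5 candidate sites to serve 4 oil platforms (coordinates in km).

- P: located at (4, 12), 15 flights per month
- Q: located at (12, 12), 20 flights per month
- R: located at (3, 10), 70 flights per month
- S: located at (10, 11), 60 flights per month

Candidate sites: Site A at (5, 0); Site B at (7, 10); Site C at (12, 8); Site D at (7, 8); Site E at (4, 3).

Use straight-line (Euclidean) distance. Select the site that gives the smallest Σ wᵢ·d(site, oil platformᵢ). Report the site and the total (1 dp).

Total weighted distance at each candidate:
  Site A (5, 0): total = 1897.3
  Site B (7, 10): total = 631.5
  Site C (12, 8): total = 1075.9
  Site D (7, 8): total = 770.7
  Site E (4, 3): total = 1470.8
Minimum is at Site B with total 631.5 km.

Site B, total 631.5 km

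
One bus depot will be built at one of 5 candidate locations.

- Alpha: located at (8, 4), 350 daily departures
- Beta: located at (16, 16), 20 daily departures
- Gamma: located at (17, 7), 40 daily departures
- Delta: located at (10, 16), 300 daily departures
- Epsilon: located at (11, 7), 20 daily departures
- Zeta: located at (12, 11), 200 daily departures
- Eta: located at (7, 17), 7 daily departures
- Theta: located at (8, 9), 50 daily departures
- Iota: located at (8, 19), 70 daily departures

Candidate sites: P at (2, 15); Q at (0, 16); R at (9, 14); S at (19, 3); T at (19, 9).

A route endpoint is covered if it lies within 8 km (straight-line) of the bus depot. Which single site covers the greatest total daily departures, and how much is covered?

R, covering 667

Coverage radius r = 8 km; a point is covered iff (Δx)²+(Δy)² ≤ 8² = 64.
  P (2, 15): covers {Eta, Iota} → 77
  Q (0, 16): covers {Eta} → 7
  R (9, 14): covers {Beta, Delta, Epsilon, Zeta, Eta, Theta, Iota} → 667
  S (19, 3): covers {Gamma} → 40
  T (19, 9): covers {Beta, Gamma, Zeta} → 260
Maximum coverage at R: 667 daily departures.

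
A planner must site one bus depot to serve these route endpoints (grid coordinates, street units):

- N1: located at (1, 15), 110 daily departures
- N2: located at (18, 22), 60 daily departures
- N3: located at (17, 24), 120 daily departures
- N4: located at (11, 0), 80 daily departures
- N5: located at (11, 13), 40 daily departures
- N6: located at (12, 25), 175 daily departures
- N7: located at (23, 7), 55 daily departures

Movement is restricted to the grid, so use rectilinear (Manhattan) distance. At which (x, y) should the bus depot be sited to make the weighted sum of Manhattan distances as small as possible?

Manhattan distance separates: Σwᵢ(|x−xᵢ|+|y−yᵢ|) = Σwᵢ|x−xᵢ| + Σwᵢ|y−yᵢ|, so x and y are optimised independently as 1-D weighted medians.
Total weight W = 640; half = 320.
x-coordinate, sorted with cumulative weight:
  x=1 (N1, w=110) cum 110
  x=11 (N4, w=80) cum 190
  x=11 (N5, w=40) cum 230
  x=12 (N6, w=175) cum 405  ← median
  x=17 (N3, w=120) cum 525
  x=18 (N2, w=60) cum 585
  x=23 (N7, w=55) cum 640
⇒ x* = 12
y-coordinate, sorted with cumulative weight:
  y=0 (N4, w=80) cum 80
  y=7 (N7, w=55) cum 135
  y=13 (N5, w=40) cum 175
  y=15 (N1, w=110) cum 285
  y=22 (N2, w=60) cum 345  ← median
  y=24 (N3, w=120) cum 465
  y=25 (N6, w=175) cum 640
⇒ y* = 22

(12, 22)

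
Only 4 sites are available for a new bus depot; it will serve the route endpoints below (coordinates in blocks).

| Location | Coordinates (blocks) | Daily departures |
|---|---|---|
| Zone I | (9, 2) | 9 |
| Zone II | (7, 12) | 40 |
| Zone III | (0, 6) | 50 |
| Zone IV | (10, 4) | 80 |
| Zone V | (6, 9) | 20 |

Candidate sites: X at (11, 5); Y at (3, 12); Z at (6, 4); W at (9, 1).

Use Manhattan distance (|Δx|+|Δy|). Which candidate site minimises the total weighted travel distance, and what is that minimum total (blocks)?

Total weighted distance at each candidate:
  X (11, 5): total = 1425
  Y (3, 12): total = 2074
  Z (6, 4): total = 1225
  W (9, 1): total = 1769
Minimum is at Z with total 1225 blocks.

Z, total 1225 blocks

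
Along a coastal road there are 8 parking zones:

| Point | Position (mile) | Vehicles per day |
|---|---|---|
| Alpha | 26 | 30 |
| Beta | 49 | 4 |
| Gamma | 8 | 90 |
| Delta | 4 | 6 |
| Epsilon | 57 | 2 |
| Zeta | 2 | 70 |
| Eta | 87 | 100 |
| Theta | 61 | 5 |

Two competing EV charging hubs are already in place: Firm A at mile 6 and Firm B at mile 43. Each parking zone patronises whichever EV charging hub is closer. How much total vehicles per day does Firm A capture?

The indifferent point is the midpoint (6+43)/2 = 24.5; parking zones left of it (closer to Firm A at 6) go to Firm A, those right go to Firm B.
  Zeta at 2 (w=70) → Firm A
  Delta at 4 (w=6) → Firm A
  Gamma at 8 (w=90) → Firm A
  Alpha at 26 (w=30) → Firm B
  Beta at 49 (w=4) → Firm B
  Epsilon at 57 (w=2) → Firm B
  Theta at 61 (w=5) → Firm B
  Eta at 87 (w=100) → Firm B
Firm A captures 166; Firm B captures 141.

166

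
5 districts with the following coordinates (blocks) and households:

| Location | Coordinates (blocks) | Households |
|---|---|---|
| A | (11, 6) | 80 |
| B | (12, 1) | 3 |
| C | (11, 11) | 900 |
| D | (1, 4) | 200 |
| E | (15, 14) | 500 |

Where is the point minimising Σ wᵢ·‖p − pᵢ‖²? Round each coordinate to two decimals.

(11.00, 10.80)

The minimiser of Σwᵢ‖p−pᵢ‖² is the weighted centroid p* = (Σwᵢpᵢ)/(Σwᵢ).
Σwᵢ = 1683.
Σwᵢxᵢ = 80·11 + 3·12 + 900·11 + 200·1 + 500·15 = 18516.
Σwᵢyᵢ = 80·6 + 3·1 + 900·11 + 200·4 + 500·14 = 18183.
x* = 18516/1683 = 11.00, y* = 18183/1683 = 10.80.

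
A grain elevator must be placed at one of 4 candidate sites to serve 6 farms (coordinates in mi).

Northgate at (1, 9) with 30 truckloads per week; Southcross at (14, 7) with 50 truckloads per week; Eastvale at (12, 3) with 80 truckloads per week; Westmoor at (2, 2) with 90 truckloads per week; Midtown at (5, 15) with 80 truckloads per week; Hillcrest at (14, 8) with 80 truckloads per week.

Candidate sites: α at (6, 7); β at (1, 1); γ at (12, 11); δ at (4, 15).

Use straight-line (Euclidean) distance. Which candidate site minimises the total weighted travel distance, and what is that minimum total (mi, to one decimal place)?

Total weighted distance at each candidate:
  α (6, 7): total = 3004.7
  β (1, 1): total = 4323.6
  γ (12, 11): total = 3343.3
  δ (4, 15): total = 4235.6
Minimum is at α with total 3004.7 mi.

α, total 3004.7 mi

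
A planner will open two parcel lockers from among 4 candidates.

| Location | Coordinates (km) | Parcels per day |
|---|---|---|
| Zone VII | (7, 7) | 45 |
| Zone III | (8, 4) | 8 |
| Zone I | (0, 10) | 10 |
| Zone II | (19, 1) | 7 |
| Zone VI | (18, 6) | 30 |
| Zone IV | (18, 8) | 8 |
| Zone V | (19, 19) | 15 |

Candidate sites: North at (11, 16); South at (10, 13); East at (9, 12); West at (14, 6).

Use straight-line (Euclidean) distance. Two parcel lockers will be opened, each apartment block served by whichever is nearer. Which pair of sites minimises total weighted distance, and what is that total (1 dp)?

Evaluate every pair (each demand assigned to the nearer of the two):
  {East, West}: total = 773.5
  {South, West}: total = 824.4
  {North, West}: total = 827.5
  {North, East}: total = 1034.5
  {South, East}: total = 1059.7
  {North, South}: total = 1107.6
Best pair: {East, West} with total 773.5.

{East, West}, total 773.5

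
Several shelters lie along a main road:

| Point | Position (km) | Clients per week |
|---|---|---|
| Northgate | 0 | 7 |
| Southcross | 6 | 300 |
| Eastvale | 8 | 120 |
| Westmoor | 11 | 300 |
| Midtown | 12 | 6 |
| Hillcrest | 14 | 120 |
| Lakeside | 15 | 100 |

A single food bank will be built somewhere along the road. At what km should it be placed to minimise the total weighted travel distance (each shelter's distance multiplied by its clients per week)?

x = 11

For a sum of weighted absolute distances on a line, the optimum is the weighted median (not the mean). Total weight W = 953; half-weight = 476.5.
Sort by position and accumulate weight:
  km 0 (Northgate, w=7) → cum 7
  km 6 (Southcross, w=300) → cum 307
  km 8 (Eastvale, w=120) → cum 427
  km 11 (Westmoor, w=300) → cum 727  ≥ 476.5 → median here
  km 12 (Midtown, w=6) → cum 733
  km 14 (Hillcrest, w=120) → cum 853
  km 15 (Lakeside, w=100) → cum 953
Optimal location: km 11.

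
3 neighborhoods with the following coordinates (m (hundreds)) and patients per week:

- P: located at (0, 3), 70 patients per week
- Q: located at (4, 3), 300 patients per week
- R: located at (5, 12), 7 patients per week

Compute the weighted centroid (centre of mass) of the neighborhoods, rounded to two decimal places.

(3.28, 3.17)

The minimiser of Σwᵢ‖p−pᵢ‖² is the weighted centroid p* = (Σwᵢpᵢ)/(Σwᵢ).
Σwᵢ = 377.
Σwᵢxᵢ = 70·0 + 300·4 + 7·5 = 1235.
Σwᵢyᵢ = 70·3 + 300·3 + 7·12 = 1194.
x* = 1235/377 = 3.28, y* = 1194/377 = 3.17.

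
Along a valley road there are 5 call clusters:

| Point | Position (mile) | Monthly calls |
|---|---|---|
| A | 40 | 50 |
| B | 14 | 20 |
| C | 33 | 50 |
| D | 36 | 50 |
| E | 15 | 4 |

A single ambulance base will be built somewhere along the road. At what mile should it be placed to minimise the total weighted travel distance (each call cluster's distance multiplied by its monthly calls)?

For a sum of weighted absolute distances on a line, the optimum is the weighted median (not the mean). Total weight W = 174; half-weight = 87.
Sort by position and accumulate weight:
  mile 14 (B, w=20) → cum 20
  mile 15 (E, w=4) → cum 24
  mile 33 (C, w=50) → cum 74
  mile 36 (D, w=50) → cum 124  ≥ 87 → median here
  mile 40 (A, w=50) → cum 174
Optimal location: mile 36.

x = 36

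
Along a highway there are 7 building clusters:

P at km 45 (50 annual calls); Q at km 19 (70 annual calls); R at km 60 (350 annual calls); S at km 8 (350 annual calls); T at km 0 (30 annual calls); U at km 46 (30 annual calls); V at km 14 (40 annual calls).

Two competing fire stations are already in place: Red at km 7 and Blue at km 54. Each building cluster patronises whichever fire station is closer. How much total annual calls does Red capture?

490

The indifferent point is the midpoint (7+54)/2 = 30.5; building clusters left of it (closer to Red at 7) go to Red, those right go to Blue.
  T at 0 (w=30) → Red
  S at 8 (w=350) → Red
  V at 14 (w=40) → Red
  Q at 19 (w=70) → Red
  P at 45 (w=50) → Blue
  U at 46 (w=30) → Blue
  R at 60 (w=350) → Blue
Red captures 490; Blue captures 430.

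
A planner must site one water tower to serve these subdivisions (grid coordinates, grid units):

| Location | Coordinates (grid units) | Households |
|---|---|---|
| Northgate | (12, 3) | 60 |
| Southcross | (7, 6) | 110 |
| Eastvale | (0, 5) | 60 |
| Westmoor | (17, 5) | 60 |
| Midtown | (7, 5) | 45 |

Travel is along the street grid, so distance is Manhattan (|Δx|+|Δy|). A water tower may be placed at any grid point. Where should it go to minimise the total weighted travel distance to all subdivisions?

Manhattan distance separates: Σwᵢ(|x−xᵢ|+|y−yᵢ|) = Σwᵢ|x−xᵢ| + Σwᵢ|y−yᵢ|, so x and y are optimised independently as 1-D weighted medians.
Total weight W = 335; half = 167.5.
x-coordinate, sorted with cumulative weight:
  x=0 (Eastvale, w=60) cum 60
  x=7 (Southcross, w=110) cum 170  ← median
  x=7 (Midtown, w=45) cum 215
  x=12 (Northgate, w=60) cum 275
  x=17 (Westmoor, w=60) cum 335
⇒ x* = 7
y-coordinate, sorted with cumulative weight:
  y=3 (Northgate, w=60) cum 60
  y=5 (Eastvale, w=60) cum 120
  y=5 (Westmoor, w=60) cum 180  ← median
  y=5 (Midtown, w=45) cum 225
  y=6 (Southcross, w=110) cum 335
⇒ y* = 5

(7, 5)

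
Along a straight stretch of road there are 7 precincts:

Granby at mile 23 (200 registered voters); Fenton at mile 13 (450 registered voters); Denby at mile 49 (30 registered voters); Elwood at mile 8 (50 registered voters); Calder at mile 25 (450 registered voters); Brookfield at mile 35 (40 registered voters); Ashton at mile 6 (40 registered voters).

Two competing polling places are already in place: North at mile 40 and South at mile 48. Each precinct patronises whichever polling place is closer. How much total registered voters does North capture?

1230

The indifferent point is the midpoint (40+48)/2 = 44; precincts left of it (closer to North at 40) go to North, those right go to South.
  Ashton at 6 (w=40) → North
  Elwood at 8 (w=50) → North
  Fenton at 13 (w=450) → North
  Granby at 23 (w=200) → North
  Calder at 25 (w=450) → North
  Brookfield at 35 (w=40) → North
  Denby at 49 (w=30) → South
North captures 1230; South captures 30.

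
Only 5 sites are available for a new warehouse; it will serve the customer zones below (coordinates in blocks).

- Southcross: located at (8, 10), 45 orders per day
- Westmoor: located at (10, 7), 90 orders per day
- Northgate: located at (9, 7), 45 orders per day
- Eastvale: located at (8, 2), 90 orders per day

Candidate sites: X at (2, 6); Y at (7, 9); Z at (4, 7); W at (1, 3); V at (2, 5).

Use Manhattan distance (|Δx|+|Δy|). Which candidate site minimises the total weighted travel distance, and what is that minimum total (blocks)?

Total weighted distance at each candidate:
  X (2, 6): total = 2520
  Y (7, 9): total = 1440
  Z (4, 7): total = 1890
  W (1, 3): total = 3060
  V (2, 5): total = 2610
Minimum is at Y with total 1440 blocks.

Y, total 1440 blocks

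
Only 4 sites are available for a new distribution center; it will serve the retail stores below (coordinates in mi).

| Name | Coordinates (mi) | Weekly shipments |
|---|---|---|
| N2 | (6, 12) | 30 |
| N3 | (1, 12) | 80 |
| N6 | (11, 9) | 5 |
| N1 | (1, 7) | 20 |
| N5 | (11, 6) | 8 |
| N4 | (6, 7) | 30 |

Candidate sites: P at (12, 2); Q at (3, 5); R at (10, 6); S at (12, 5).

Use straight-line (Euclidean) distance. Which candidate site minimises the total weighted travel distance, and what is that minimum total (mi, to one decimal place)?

Total weighted distance at each candidate:
  P (12, 2): total = 2083.5
  Q (3, 5): total = 1084.8
  R (10, 6): total = 1410.3
  S (12, 5): total = 1764.9
Minimum is at Q with total 1084.8 mi.

Q, total 1084.8 mi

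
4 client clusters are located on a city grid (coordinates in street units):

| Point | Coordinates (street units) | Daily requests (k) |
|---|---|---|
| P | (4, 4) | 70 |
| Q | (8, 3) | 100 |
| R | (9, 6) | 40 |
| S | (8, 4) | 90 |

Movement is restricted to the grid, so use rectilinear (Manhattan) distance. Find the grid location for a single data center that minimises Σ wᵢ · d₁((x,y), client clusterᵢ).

Manhattan distance separates: Σwᵢ(|x−xᵢ|+|y−yᵢ|) = Σwᵢ|x−xᵢ| + Σwᵢ|y−yᵢ|, so x and y are optimised independently as 1-D weighted medians.
Total weight W = 300; half = 150.
x-coordinate, sorted with cumulative weight:
  x=4 (P, w=70) cum 70
  x=8 (Q, w=100) cum 170  ← median
  x=8 (S, w=90) cum 260
  x=9 (R, w=40) cum 300
⇒ x* = 8
y-coordinate, sorted with cumulative weight:
  y=3 (Q, w=100) cum 100
  y=4 (P, w=70) cum 170  ← median
  y=4 (S, w=90) cum 260
  y=6 (R, w=40) cum 300
⇒ y* = 4

(8, 4)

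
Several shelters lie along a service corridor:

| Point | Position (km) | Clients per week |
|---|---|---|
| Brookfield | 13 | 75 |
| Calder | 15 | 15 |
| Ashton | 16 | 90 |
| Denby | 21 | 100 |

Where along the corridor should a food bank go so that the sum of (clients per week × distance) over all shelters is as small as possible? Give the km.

For a sum of weighted absolute distances on a line, the optimum is the weighted median (not the mean). Total weight W = 280; half-weight = 140.
Sort by position and accumulate weight:
  km 13 (Brookfield, w=75) → cum 75
  km 15 (Calder, w=15) → cum 90
  km 16 (Ashton, w=90) → cum 180  ≥ 140 → median here
  km 21 (Denby, w=100) → cum 280
Optimal location: km 16.

x = 16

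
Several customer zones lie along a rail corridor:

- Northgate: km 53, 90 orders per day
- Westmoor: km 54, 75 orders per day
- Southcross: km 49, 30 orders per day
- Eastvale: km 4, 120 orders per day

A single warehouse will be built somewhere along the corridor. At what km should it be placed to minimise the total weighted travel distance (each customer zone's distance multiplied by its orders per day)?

x = 53

For a sum of weighted absolute distances on a line, the optimum is the weighted median (not the mean). Total weight W = 315; half-weight = 157.5.
Sort by position and accumulate weight:
  km 4 (Eastvale, w=120) → cum 120
  km 49 (Southcross, w=30) → cum 150
  km 53 (Northgate, w=90) → cum 240  ≥ 157.5 → median here
  km 54 (Westmoor, w=75) → cum 315
Optimal location: km 53.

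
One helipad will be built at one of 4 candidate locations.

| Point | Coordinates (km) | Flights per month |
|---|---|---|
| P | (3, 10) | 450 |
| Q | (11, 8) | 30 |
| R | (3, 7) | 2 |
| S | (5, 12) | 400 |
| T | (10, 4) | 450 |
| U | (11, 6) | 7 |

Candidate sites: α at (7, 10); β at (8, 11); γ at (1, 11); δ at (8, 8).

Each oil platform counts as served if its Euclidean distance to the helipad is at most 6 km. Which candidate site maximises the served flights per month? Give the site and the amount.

δ, covering 1339

Coverage radius r = 6 km; a point is covered iff (Δx)²+(Δy)² ≤ 6² = 36.
  α (7, 10): covers {P, Q, R, S, U} → 889
  β (8, 11): covers {P, Q, S, U} → 887
  γ (1, 11): covers {P, R, S} → 852
  δ (8, 8): covers {P, Q, R, S, T, U} → 1339
Maximum coverage at δ: 1339 flights per month.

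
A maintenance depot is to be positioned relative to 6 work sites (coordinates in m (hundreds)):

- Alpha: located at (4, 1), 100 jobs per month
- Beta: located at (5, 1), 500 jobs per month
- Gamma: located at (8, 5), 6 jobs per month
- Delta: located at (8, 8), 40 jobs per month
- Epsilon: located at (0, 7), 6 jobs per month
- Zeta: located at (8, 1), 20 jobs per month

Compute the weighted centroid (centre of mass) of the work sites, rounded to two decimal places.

The minimiser of Σwᵢ‖p−pᵢ‖² is the weighted centroid p* = (Σwᵢpᵢ)/(Σwᵢ).
Σwᵢ = 672.
Σwᵢxᵢ = 100·4 + 500·5 + 6·8 + 40·8 + 6·0 + 20·8 = 3428.
Σwᵢyᵢ = 100·1 + 500·1 + 6·5 + 40·8 + 6·7 + 20·1 = 1012.
x* = 3428/672 = 5.10, y* = 1012/672 = 1.51.

(5.10, 1.51)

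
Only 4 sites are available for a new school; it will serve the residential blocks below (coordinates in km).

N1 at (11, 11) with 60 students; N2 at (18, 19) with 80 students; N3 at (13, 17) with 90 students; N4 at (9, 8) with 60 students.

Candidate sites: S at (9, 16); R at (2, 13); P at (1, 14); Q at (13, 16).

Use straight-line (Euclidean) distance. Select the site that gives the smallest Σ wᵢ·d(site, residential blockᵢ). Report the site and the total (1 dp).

Q, total 1416.2 km

Total weighted distance at each candidate:
  S (9, 16): total = 1933.1
  R (2, 13): total = 3489.8
  P (1, 14): total = 3757.3
  Q (13, 16): total = 1416.2
Minimum is at Q with total 1416.2 km.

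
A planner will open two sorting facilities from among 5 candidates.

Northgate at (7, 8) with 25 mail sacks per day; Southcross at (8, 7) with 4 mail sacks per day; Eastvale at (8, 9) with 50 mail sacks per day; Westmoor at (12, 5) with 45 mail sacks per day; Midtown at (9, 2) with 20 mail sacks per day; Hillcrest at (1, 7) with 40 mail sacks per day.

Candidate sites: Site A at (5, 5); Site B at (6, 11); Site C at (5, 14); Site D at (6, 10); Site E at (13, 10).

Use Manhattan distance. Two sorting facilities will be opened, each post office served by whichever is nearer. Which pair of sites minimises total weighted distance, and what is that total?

Evaluate every pair (each demand assigned to the nearer of the two):
  {Site A, Site D}: total = 940
  {Site A, Site B}: total = 1015
  {Site D, Site E}: total = 1055
  {Site A, Site E}: total = 1095
  {Site A, Site C}: total = 1190
  {Site B, Site E}: total = 1194
  {Site B, Site D}: total = 1280
  {Site C, Site D}: total = 1280
  {Site B, Site C}: total = 1464
  {Site C, Site E}: total = 1482
Best pair: {Site A, Site D} with total 940.

{Site A, Site D}, total 940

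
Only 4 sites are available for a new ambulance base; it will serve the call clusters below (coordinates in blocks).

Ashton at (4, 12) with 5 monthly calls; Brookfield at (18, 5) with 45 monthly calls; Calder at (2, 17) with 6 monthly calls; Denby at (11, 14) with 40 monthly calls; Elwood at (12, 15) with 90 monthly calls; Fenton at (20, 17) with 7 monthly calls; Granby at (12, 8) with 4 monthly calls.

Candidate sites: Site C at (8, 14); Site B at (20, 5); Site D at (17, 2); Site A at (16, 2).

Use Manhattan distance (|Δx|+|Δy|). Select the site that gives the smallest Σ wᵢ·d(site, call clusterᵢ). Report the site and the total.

Total weighted distance at each candidate:
  Site C (8, 14): total = 1654
  Site B (20, 5): total = 2853
  Site D (17, 2): total = 2985
  Site A (16, 2): total = 2892
Minimum is at Site C with total 1654 blocks.

Site C, total 1654 blocks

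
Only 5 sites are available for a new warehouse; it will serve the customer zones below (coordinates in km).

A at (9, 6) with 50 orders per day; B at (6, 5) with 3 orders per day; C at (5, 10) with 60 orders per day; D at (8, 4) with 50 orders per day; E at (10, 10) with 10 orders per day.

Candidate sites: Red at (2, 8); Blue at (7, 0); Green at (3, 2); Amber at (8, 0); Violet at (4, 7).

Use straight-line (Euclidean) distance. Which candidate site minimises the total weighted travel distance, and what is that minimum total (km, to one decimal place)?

Total weighted distance at each candidate:
  Red (2, 8): total = 1038.4
  Blue (7, 0): total = 1254.0
  Green (3, 2): total = 1243.6
  Amber (8, 0): total = 1248.7
  Violet (4, 7): total = 770.3
Minimum is at Violet with total 770.3 km.

Violet, total 770.3 km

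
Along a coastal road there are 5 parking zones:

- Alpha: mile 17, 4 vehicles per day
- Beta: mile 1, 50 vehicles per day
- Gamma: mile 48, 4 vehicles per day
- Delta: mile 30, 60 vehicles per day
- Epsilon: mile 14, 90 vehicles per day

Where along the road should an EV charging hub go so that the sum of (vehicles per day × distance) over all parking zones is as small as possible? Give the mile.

x = 14

For a sum of weighted absolute distances on a line, the optimum is the weighted median (not the mean). Total weight W = 208; half-weight = 104.
Sort by position and accumulate weight:
  mile 1 (Beta, w=50) → cum 50
  mile 14 (Epsilon, w=90) → cum 140  ≥ 104 → median here
  mile 17 (Alpha, w=4) → cum 144
  mile 30 (Delta, w=60) → cum 204
  mile 48 (Gamma, w=4) → cum 208
Optimal location: mile 14.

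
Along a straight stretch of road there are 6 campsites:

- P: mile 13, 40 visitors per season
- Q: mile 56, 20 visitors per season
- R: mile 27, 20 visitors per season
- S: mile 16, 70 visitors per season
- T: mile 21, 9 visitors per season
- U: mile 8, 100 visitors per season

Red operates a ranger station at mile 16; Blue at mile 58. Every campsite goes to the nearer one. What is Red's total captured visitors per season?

The indifferent point is the midpoint (16+58)/2 = 37; campsites left of it (closer to Red at 16) go to Red, those right go to Blue.
  U at 8 (w=100) → Red
  P at 13 (w=40) → Red
  S at 16 (w=70) → Red
  T at 21 (w=9) → Red
  R at 27 (w=20) → Red
  Q at 56 (w=20) → Blue
Red captures 239; Blue captures 20.

239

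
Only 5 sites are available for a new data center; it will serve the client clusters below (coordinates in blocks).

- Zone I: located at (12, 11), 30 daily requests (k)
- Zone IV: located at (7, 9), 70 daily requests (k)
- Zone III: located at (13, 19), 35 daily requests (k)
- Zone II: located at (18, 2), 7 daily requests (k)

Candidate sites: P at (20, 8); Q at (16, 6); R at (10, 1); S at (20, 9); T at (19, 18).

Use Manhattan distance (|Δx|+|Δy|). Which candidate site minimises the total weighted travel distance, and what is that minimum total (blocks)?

Q, total 1712 blocks

Total weighted distance at each candidate:
  P (20, 8): total = 1996
  Q (16, 6): total = 1712
  R (10, 1): total = 1928
  S (20, 9): total = 1868
  T (19, 18): total = 2254
Minimum is at Q with total 1712 blocks.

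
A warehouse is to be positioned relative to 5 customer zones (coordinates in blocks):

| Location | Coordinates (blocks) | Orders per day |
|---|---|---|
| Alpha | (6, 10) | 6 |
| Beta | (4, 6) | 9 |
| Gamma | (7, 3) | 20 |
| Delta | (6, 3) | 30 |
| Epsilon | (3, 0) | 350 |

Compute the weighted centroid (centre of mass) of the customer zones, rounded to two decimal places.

(3.47, 0.64)

The minimiser of Σwᵢ‖p−pᵢ‖² is the weighted centroid p* = (Σwᵢpᵢ)/(Σwᵢ).
Σwᵢ = 415.
Σwᵢxᵢ = 6·6 + 9·4 + 20·7 + 30·6 + 350·3 = 1442.
Σwᵢyᵢ = 6·10 + 9·6 + 20·3 + 30·3 + 350·0 = 264.
x* = 1442/415 = 3.47, y* = 264/415 = 0.64.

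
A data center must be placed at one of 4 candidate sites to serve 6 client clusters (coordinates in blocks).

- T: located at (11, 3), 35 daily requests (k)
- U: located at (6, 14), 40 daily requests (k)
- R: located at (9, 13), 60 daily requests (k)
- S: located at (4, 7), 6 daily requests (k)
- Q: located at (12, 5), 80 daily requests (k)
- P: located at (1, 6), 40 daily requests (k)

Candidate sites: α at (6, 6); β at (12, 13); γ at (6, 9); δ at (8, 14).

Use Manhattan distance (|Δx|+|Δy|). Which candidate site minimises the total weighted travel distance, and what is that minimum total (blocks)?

Total weighted distance at each candidate:
  α (6, 6): total = 1978
  β (12, 13): total = 2289
  γ (6, 9): total = 2149
  δ (8, 14): total = 2396
Minimum is at α with total 1978 blocks.

α, total 1978 blocks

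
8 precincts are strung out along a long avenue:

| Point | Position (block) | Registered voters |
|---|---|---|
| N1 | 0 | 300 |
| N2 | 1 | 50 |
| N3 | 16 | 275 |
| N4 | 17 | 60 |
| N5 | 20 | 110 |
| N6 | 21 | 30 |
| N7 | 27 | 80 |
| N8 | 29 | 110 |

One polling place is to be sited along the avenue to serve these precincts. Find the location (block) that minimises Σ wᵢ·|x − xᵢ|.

For a sum of weighted absolute distances on a line, the optimum is the weighted median (not the mean). Total weight W = 1015; half-weight = 507.5.
Sort by position and accumulate weight:
  block 0 (N1, w=300) → cum 300
  block 1 (N2, w=50) → cum 350
  block 16 (N3, w=275) → cum 625  ≥ 507.5 → median here
  block 17 (N4, w=60) → cum 685
  block 20 (N5, w=110) → cum 795
  block 21 (N6, w=30) → cum 825
  block 27 (N7, w=80) → cum 905
  block 29 (N8, w=110) → cum 1015
Optimal location: block 16.

x = 16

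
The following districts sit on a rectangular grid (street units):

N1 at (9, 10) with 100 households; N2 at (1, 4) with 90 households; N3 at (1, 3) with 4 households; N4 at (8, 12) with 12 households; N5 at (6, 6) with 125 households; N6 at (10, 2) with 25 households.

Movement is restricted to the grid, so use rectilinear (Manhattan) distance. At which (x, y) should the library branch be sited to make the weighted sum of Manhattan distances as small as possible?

(6, 6)

Manhattan distance separates: Σwᵢ(|x−xᵢ|+|y−yᵢ|) = Σwᵢ|x−xᵢ| + Σwᵢ|y−yᵢ|, so x and y are optimised independently as 1-D weighted medians.
Total weight W = 356; half = 178.
x-coordinate, sorted with cumulative weight:
  x=1 (N2, w=90) cum 90
  x=1 (N3, w=4) cum 94
  x=6 (N5, w=125) cum 219  ← median
  x=8 (N4, w=12) cum 231
  x=9 (N1, w=100) cum 331
  x=10 (N6, w=25) cum 356
⇒ x* = 6
y-coordinate, sorted with cumulative weight:
  y=2 (N6, w=25) cum 25
  y=3 (N3, w=4) cum 29
  y=4 (N2, w=90) cum 119
  y=6 (N5, w=125) cum 244  ← median
  y=10 (N1, w=100) cum 344
  y=12 (N4, w=12) cum 356
⇒ y* = 6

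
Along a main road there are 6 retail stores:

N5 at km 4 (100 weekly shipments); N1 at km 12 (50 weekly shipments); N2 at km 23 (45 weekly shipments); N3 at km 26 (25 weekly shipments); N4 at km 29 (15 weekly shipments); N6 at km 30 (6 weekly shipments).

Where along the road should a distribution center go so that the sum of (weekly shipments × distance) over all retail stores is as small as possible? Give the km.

For a sum of weighted absolute distances on a line, the optimum is the weighted median (not the mean). Total weight W = 241; half-weight = 120.5.
Sort by position and accumulate weight:
  km 4 (N5, w=100) → cum 100
  km 12 (N1, w=50) → cum 150  ≥ 120.5 → median here
  km 23 (N2, w=45) → cum 195
  km 26 (N3, w=25) → cum 220
  km 29 (N4, w=15) → cum 235
  km 30 (N6, w=6) → cum 241
Optimal location: km 12.

x = 12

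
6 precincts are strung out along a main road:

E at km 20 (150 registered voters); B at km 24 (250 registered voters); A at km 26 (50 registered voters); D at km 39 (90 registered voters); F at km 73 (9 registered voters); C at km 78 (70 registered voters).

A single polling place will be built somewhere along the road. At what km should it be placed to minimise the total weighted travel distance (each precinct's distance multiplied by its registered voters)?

x = 24

For a sum of weighted absolute distances on a line, the optimum is the weighted median (not the mean). Total weight W = 619; half-weight = 309.5.
Sort by position and accumulate weight:
  km 20 (E, w=150) → cum 150
  km 24 (B, w=250) → cum 400  ≥ 309.5 → median here
  km 26 (A, w=50) → cum 450
  km 39 (D, w=90) → cum 540
  km 73 (F, w=9) → cum 549
  km 78 (C, w=70) → cum 619
Optimal location: km 24.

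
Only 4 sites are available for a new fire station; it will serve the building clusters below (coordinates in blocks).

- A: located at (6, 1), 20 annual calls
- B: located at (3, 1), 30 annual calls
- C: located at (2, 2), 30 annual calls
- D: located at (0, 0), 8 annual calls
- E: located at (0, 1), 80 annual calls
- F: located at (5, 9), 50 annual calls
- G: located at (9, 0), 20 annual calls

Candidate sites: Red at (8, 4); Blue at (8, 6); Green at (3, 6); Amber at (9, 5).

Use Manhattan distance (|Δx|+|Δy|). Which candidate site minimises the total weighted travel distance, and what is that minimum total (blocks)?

Green, total 1662 blocks

Total weighted distance at each candidate:
  Red (8, 4): total = 2056
  Blue (8, 6): total = 2332
  Green (3, 6): total = 1662
  Amber (9, 5): total = 2392
Minimum is at Green with total 1662 blocks.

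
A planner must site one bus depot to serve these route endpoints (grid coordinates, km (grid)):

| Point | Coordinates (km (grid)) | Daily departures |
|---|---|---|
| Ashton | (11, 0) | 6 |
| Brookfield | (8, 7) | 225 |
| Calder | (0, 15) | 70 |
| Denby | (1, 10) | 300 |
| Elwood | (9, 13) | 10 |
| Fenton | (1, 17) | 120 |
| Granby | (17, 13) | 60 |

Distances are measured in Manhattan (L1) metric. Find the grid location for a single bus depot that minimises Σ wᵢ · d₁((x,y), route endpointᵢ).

(1, 10)

Manhattan distance separates: Σwᵢ(|x−xᵢ|+|y−yᵢ|) = Σwᵢ|x−xᵢ| + Σwᵢ|y−yᵢ|, so x and y are optimised independently as 1-D weighted medians.
Total weight W = 791; half = 395.5.
x-coordinate, sorted with cumulative weight:
  x=0 (Calder, w=70) cum 70
  x=1 (Denby, w=300) cum 370
  x=1 (Fenton, w=120) cum 490  ← median
  x=8 (Brookfield, w=225) cum 715
  x=9 (Elwood, w=10) cum 725
  x=11 (Ashton, w=6) cum 731
  x=17 (Granby, w=60) cum 791
⇒ x* = 1
y-coordinate, sorted with cumulative weight:
  y=0 (Ashton, w=6) cum 6
  y=7 (Brookfield, w=225) cum 231
  y=10 (Denby, w=300) cum 531  ← median
  y=13 (Elwood, w=10) cum 541
  y=13 (Granby, w=60) cum 601
  y=15 (Calder, w=70) cum 671
  y=17 (Fenton, w=120) cum 791
⇒ y* = 10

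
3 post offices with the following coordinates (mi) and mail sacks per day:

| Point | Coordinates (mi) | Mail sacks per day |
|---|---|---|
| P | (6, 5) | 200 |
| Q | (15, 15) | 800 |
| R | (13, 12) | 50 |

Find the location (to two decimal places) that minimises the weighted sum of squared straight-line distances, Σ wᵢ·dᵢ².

The minimiser of Σwᵢ‖p−pᵢ‖² is the weighted centroid p* = (Σwᵢpᵢ)/(Σwᵢ).
Σwᵢ = 1050.
Σwᵢxᵢ = 200·6 + 800·15 + 50·13 = 13850.
Σwᵢyᵢ = 200·5 + 800·15 + 50·12 = 13600.
x* = 13850/1050 = 13.19, y* = 13600/1050 = 12.95.

(13.19, 12.95)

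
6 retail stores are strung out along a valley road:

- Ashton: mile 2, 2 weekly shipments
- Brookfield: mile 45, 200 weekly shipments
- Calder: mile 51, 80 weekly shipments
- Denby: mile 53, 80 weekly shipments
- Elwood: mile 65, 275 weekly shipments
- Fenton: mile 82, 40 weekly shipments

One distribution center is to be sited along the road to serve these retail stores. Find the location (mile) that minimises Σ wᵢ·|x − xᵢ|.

For a sum of weighted absolute distances on a line, the optimum is the weighted median (not the mean). Total weight W = 677; half-weight = 338.5.
Sort by position and accumulate weight:
  mile 2 (Ashton, w=2) → cum 2
  mile 45 (Brookfield, w=200) → cum 202
  mile 51 (Calder, w=80) → cum 282
  mile 53 (Denby, w=80) → cum 362  ≥ 338.5 → median here
  mile 65 (Elwood, w=275) → cum 637
  mile 82 (Fenton, w=40) → cum 677
Optimal location: mile 53.

x = 53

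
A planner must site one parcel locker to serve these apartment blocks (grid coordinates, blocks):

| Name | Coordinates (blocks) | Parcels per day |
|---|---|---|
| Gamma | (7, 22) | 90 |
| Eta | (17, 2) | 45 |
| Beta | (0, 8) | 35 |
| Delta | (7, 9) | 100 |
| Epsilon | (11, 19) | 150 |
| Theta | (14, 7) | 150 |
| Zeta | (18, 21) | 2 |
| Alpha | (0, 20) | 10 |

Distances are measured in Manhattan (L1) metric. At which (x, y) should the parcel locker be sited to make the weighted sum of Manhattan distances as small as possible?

Manhattan distance separates: Σwᵢ(|x−xᵢ|+|y−yᵢ|) = Σwᵢ|x−xᵢ| + Σwᵢ|y−yᵢ|, so x and y are optimised independently as 1-D weighted medians.
Total weight W = 582; half = 291.
x-coordinate, sorted with cumulative weight:
  x=0 (Beta, w=35) cum 35
  x=0 (Alpha, w=10) cum 45
  x=7 (Gamma, w=90) cum 135
  x=7 (Delta, w=100) cum 235
  x=11 (Epsilon, w=150) cum 385  ← median
  x=14 (Theta, w=150) cum 535
  x=17 (Eta, w=45) cum 580
  x=18 (Zeta, w=2) cum 582
⇒ x* = 11
y-coordinate, sorted with cumulative weight:
  y=2 (Eta, w=45) cum 45
  y=7 (Theta, w=150) cum 195
  y=8 (Beta, w=35) cum 230
  y=9 (Delta, w=100) cum 330  ← median
  y=19 (Epsilon, w=150) cum 480
  y=20 (Alpha, w=10) cum 490
  y=21 (Zeta, w=2) cum 492
  y=22 (Gamma, w=90) cum 582
⇒ y* = 9

(11, 9)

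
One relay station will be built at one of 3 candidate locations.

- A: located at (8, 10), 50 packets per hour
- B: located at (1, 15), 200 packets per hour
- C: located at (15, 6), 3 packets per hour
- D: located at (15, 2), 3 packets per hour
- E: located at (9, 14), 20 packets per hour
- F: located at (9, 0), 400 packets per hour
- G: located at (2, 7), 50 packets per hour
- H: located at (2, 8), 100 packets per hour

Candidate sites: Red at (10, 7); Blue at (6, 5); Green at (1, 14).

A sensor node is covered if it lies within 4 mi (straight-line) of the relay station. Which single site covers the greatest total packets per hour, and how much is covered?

Coverage radius r = 4 mi; a point is covered iff (Δx)²+(Δy)² ≤ 4² = 16.
  Red (10, 7): covers {A} → 50
  Blue (6, 5): covers {none} → 0
  Green (1, 14): covers {B} → 200
Maximum coverage at Green: 200 packets per hour.

Green, covering 200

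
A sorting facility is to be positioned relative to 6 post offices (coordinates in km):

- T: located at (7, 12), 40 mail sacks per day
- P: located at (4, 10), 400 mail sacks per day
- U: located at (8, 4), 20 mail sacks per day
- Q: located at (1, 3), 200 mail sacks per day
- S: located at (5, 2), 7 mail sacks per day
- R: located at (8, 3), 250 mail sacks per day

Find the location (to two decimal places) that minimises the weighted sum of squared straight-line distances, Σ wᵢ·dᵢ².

(4.66, 6.46)

The minimiser of Σwᵢ‖p−pᵢ‖² is the weighted centroid p* = (Σwᵢpᵢ)/(Σwᵢ).
Σwᵢ = 917.
Σwᵢxᵢ = 40·7 + 400·4 + 20·8 + 200·1 + 7·5 + 250·8 = 4275.
Σwᵢyᵢ = 40·12 + 400·10 + 20·4 + 200·3 + 7·2 + 250·3 = 5924.
x* = 4275/917 = 4.66, y* = 5924/917 = 6.46.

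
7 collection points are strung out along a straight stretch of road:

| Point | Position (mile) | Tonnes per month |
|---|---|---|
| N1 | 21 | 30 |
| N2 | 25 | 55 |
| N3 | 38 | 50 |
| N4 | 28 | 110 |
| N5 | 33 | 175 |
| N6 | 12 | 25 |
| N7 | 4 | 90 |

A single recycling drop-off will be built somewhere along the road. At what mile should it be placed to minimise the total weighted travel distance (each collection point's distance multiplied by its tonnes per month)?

x = 28

For a sum of weighted absolute distances on a line, the optimum is the weighted median (not the mean). Total weight W = 535; half-weight = 267.5.
Sort by position and accumulate weight:
  mile 4 (N7, w=90) → cum 90
  mile 12 (N6, w=25) → cum 115
  mile 21 (N1, w=30) → cum 145
  mile 25 (N2, w=55) → cum 200
  mile 28 (N4, w=110) → cum 310  ≥ 267.5 → median here
  mile 33 (N5, w=175) → cum 485
  mile 38 (N3, w=50) → cum 535
Optimal location: mile 28.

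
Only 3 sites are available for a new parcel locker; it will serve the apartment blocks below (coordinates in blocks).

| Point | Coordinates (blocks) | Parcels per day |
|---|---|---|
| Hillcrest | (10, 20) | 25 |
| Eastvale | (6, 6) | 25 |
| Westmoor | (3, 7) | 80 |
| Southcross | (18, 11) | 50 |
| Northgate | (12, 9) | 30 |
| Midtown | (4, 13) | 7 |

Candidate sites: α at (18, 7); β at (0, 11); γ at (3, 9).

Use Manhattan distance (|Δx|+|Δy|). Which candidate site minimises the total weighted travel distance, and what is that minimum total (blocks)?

Total weighted distance at each candidate:
  α (18, 7): total = 2630
  β (0, 11): total = 2672
  γ (3, 9): total = 1915
Minimum is at γ with total 1915 blocks.

γ, total 1915 blocks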